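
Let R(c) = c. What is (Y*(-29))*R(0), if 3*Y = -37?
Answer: 0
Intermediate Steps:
Y = -37/3 (Y = (⅓)*(-37) = -37/3 ≈ -12.333)
(Y*(-29))*R(0) = -37/3*(-29)*0 = (1073/3)*0 = 0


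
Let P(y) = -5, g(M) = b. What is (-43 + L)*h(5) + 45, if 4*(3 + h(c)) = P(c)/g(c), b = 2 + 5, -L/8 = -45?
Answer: -26953/28 ≈ -962.61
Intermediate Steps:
L = 360 (L = -8*(-45) = 360)
b = 7
g(M) = 7
h(c) = -89/28 (h(c) = -3 + (-5/7)/4 = -3 + (-5*⅐)/4 = -3 + (¼)*(-5/7) = -3 - 5/28 = -89/28)
(-43 + L)*h(5) + 45 = (-43 + 360)*(-89/28) + 45 = 317*(-89/28) + 45 = -28213/28 + 45 = -26953/28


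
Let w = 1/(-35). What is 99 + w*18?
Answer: 3447/35 ≈ 98.486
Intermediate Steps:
w = -1/35 ≈ -0.028571
99 + w*18 = 99 - 1/35*18 = 99 - 18/35 = 3447/35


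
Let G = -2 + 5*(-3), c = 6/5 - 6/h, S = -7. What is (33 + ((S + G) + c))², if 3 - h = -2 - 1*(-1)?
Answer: 7569/100 ≈ 75.690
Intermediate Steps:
h = 4 (h = 3 - (-2 - 1*(-1)) = 3 - (-2 + 1) = 3 - 1*(-1) = 3 + 1 = 4)
c = -3/10 (c = 6/5 - 6/4 = 6*(⅕) - 6*¼ = 6/5 - 3/2 = -3/10 ≈ -0.30000)
G = -17 (G = -2 - 15 = -17)
(33 + ((S + G) + c))² = (33 + ((-7 - 17) - 3/10))² = (33 + (-24 - 3/10))² = (33 - 243/10)² = (87/10)² = 7569/100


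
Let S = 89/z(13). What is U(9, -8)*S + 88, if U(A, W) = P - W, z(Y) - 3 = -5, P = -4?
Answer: -90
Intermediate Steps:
z(Y) = -2 (z(Y) = 3 - 5 = -2)
U(A, W) = -4 - W
S = -89/2 (S = 89/(-2) = 89*(-½) = -89/2 ≈ -44.500)
U(9, -8)*S + 88 = (-4 - 1*(-8))*(-89/2) + 88 = (-4 + 8)*(-89/2) + 88 = 4*(-89/2) + 88 = -178 + 88 = -90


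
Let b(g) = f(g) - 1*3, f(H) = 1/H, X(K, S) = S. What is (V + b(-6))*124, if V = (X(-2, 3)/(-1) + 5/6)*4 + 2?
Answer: -3658/3 ≈ -1219.3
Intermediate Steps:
V = -20/3 (V = (3/(-1) + 5/6)*4 + 2 = (3*(-1) + 5*(⅙))*4 + 2 = (-3 + ⅚)*4 + 2 = -13/6*4 + 2 = -26/3 + 2 = -20/3 ≈ -6.6667)
b(g) = -3 + 1/g (b(g) = 1/g - 1*3 = 1/g - 3 = -3 + 1/g)
(V + b(-6))*124 = (-20/3 + (-3 + 1/(-6)))*124 = (-20/3 + (-3 - ⅙))*124 = (-20/3 - 19/6)*124 = -59/6*124 = -3658/3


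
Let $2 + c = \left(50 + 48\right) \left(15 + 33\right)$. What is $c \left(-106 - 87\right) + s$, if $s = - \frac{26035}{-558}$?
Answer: $- \frac{506351153}{558} \approx -9.0744 \cdot 10^{5}$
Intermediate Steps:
$c = 4702$ ($c = -2 + \left(50 + 48\right) \left(15 + 33\right) = -2 + 98 \cdot 48 = -2 + 4704 = 4702$)
$s = \frac{26035}{558}$ ($s = \left(-26035\right) \left(- \frac{1}{558}\right) = \frac{26035}{558} \approx 46.658$)
$c \left(-106 - 87\right) + s = 4702 \left(-106 - 87\right) + \frac{26035}{558} = 4702 \left(-193\right) + \frac{26035}{558} = -907486 + \frac{26035}{558} = - \frac{506351153}{558}$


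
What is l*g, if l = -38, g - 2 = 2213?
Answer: -84170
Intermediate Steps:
g = 2215 (g = 2 + 2213 = 2215)
l*g = -38*2215 = -84170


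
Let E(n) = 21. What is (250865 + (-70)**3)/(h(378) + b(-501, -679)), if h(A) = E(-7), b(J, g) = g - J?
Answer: 92135/157 ≈ 586.85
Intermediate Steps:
h(A) = 21
(250865 + (-70)**3)/(h(378) + b(-501, -679)) = (250865 + (-70)**3)/(21 + (-679 - 1*(-501))) = (250865 - 343000)/(21 + (-679 + 501)) = -92135/(21 - 178) = -92135/(-157) = -92135*(-1/157) = 92135/157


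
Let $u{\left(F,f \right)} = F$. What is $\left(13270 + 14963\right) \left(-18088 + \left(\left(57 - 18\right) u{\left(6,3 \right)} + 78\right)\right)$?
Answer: $-501869808$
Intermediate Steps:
$\left(13270 + 14963\right) \left(-18088 + \left(\left(57 - 18\right) u{\left(6,3 \right)} + 78\right)\right) = \left(13270 + 14963\right) \left(-18088 + \left(\left(57 - 18\right) 6 + 78\right)\right) = 28233 \left(-18088 + \left(39 \cdot 6 + 78\right)\right) = 28233 \left(-18088 + \left(234 + 78\right)\right) = 28233 \left(-18088 + 312\right) = 28233 \left(-17776\right) = -501869808$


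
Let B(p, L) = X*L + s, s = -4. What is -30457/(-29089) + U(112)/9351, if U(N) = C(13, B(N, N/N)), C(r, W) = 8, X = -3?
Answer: 15001901/14316381 ≈ 1.0479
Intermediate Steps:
B(p, L) = -4 - 3*L (B(p, L) = -3*L - 4 = -4 - 3*L)
U(N) = 8
-30457/(-29089) + U(112)/9351 = -30457/(-29089) + 8/9351 = -30457*(-1/29089) + 8*(1/9351) = 1603/1531 + 8/9351 = 15001901/14316381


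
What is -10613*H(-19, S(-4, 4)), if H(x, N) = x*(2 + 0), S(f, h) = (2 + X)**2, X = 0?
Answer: 403294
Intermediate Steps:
S(f, h) = 4 (S(f, h) = (2 + 0)**2 = 2**2 = 4)
H(x, N) = 2*x (H(x, N) = x*2 = 2*x)
-10613*H(-19, S(-4, 4)) = -21226*(-19) = -10613*(-38) = 403294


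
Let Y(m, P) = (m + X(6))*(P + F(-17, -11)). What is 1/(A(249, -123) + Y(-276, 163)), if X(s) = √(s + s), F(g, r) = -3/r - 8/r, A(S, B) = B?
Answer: -9/408419 - 8*√3/50235537 ≈ -2.2312e-5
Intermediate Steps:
F(g, r) = -11/r
X(s) = √2*√s (X(s) = √(2*s) = √2*√s)
Y(m, P) = (1 + P)*(m + 2*√3) (Y(m, P) = (m + √2*√6)*(P - 11/(-11)) = (m + 2*√3)*(P - 11*(-1/11)) = (m + 2*√3)*(P + 1) = (m + 2*√3)*(1 + P) = (1 + P)*(m + 2*√3))
1/(A(249, -123) + Y(-276, 163)) = 1/(-123 + (-276 + 2*√3 + 163*(-276) + 2*163*√3)) = 1/(-123 + (-276 + 2*√3 - 44988 + 326*√3)) = 1/(-123 + (-45264 + 328*√3)) = 1/(-45387 + 328*√3)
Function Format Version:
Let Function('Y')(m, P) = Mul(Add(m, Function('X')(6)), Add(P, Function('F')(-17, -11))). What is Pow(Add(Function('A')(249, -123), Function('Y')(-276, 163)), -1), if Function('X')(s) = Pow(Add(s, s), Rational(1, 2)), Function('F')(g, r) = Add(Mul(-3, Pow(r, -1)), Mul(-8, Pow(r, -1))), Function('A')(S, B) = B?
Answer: Add(Rational(-9, 408419), Mul(Rational(-8, 50235537), Pow(3, Rational(1, 2)))) ≈ -2.2312e-5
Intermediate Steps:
Function('F')(g, r) = Mul(-11, Pow(r, -1))
Function('X')(s) = Mul(Pow(2, Rational(1, 2)), Pow(s, Rational(1, 2))) (Function('X')(s) = Pow(Mul(2, s), Rational(1, 2)) = Mul(Pow(2, Rational(1, 2)), Pow(s, Rational(1, 2))))
Function('Y')(m, P) = Mul(Add(1, P), Add(m, Mul(2, Pow(3, Rational(1, 2))))) (Function('Y')(m, P) = Mul(Add(m, Mul(Pow(2, Rational(1, 2)), Pow(6, Rational(1, 2)))), Add(P, Mul(-11, Pow(-11, -1)))) = Mul(Add(m, Mul(2, Pow(3, Rational(1, 2)))), Add(P, Mul(-11, Rational(-1, 11)))) = Mul(Add(m, Mul(2, Pow(3, Rational(1, 2)))), Add(P, 1)) = Mul(Add(m, Mul(2, Pow(3, Rational(1, 2)))), Add(1, P)) = Mul(Add(1, P), Add(m, Mul(2, Pow(3, Rational(1, 2))))))
Pow(Add(Function('A')(249, -123), Function('Y')(-276, 163)), -1) = Pow(Add(-123, Add(-276, Mul(2, Pow(3, Rational(1, 2))), Mul(163, -276), Mul(2, 163, Pow(3, Rational(1, 2))))), -1) = Pow(Add(-123, Add(-276, Mul(2, Pow(3, Rational(1, 2))), -44988, Mul(326, Pow(3, Rational(1, 2))))), -1) = Pow(Add(-123, Add(-45264, Mul(328, Pow(3, Rational(1, 2))))), -1) = Pow(Add(-45387, Mul(328, Pow(3, Rational(1, 2)))), -1)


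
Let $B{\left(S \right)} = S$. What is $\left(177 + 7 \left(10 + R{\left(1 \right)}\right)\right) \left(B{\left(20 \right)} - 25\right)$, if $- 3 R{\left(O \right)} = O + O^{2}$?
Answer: $- \frac{3635}{3} \approx -1211.7$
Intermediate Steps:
$R{\left(O \right)} = - \frac{O}{3} - \frac{O^{2}}{3}$ ($R{\left(O \right)} = - \frac{O + O^{2}}{3} = - \frac{O}{3} - \frac{O^{2}}{3}$)
$\left(177 + 7 \left(10 + R{\left(1 \right)}\right)\right) \left(B{\left(20 \right)} - 25\right) = \left(177 + 7 \left(10 - \frac{1 + 1}{3}\right)\right) \left(20 - 25\right) = \left(177 + 7 \left(10 - \frac{1}{3} \cdot 2\right)\right) \left(-5\right) = \left(177 + 7 \left(10 - \frac{2}{3}\right)\right) \left(-5\right) = \left(177 + 7 \cdot \frac{28}{3}\right) \left(-5\right) = \left(177 + \frac{196}{3}\right) \left(-5\right) = \frac{727}{3} \left(-5\right) = - \frac{3635}{3}$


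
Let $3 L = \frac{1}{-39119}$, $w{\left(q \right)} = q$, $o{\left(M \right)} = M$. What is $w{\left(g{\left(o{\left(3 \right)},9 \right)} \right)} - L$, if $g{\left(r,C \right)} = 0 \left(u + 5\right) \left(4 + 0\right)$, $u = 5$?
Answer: $\frac{1}{117357} \approx 8.521 \cdot 10^{-6}$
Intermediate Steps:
$g{\left(r,C \right)} = 0$ ($g{\left(r,C \right)} = 0 \left(5 + 5\right) \left(4 + 0\right) = 0 \cdot 10 \cdot 4 = 0 \cdot 40 = 0$)
$L = - \frac{1}{117357}$ ($L = \frac{1}{3 \left(-39119\right)} = \frac{1}{3} \left(- \frac{1}{39119}\right) = - \frac{1}{117357} \approx -8.521 \cdot 10^{-6}$)
$w{\left(g{\left(o{\left(3 \right)},9 \right)} \right)} - L = 0 - - \frac{1}{117357} = 0 + \frac{1}{117357} = \frac{1}{117357}$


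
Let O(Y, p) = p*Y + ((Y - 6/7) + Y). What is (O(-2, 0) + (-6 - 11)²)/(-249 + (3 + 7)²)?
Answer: -1989/1043 ≈ -1.9070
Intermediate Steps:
O(Y, p) = -6/7 + 2*Y + Y*p (O(Y, p) = Y*p + ((Y - 6*⅐) + Y) = Y*p + ((Y - 6/7) + Y) = Y*p + ((-6/7 + Y) + Y) = Y*p + (-6/7 + 2*Y) = -6/7 + 2*Y + Y*p)
(O(-2, 0) + (-6 - 11)²)/(-249 + (3 + 7)²) = ((-6/7 + 2*(-2) - 2*0) + (-6 - 11)²)/(-249 + (3 + 7)²) = ((-6/7 - 4 + 0) + (-17)²)/(-249 + 10²) = (-34/7 + 289)/(-249 + 100) = (1989/7)/(-149) = (1989/7)*(-1/149) = -1989/1043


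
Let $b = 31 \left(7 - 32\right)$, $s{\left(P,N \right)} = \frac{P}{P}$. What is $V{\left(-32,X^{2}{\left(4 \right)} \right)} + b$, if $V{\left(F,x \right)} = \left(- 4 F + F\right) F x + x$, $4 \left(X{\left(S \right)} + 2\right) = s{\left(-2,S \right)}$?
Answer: $- \frac{162879}{16} \approx -10180.0$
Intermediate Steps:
$s{\left(P,N \right)} = 1$
$X{\left(S \right)} = - \frac{7}{4}$ ($X{\left(S \right)} = -2 + \frac{1}{4} \cdot 1 = -2 + \frac{1}{4} = - \frac{7}{4}$)
$V{\left(F,x \right)} = x - 3 x F^{2}$ ($V{\left(F,x \right)} = - 3 F F x + x = - 3 F^{2} x + x = - 3 x F^{2} + x = x - 3 x F^{2}$)
$b = -775$ ($b = 31 \left(-25\right) = -775$)
$V{\left(-32,X^{2}{\left(4 \right)} \right)} + b = \left(- \frac{7}{4}\right)^{2} \left(1 - 3 \left(-32\right)^{2}\right) - 775 = \frac{49 \left(1 - 3072\right)}{16} - 775 = \frac{49}{16} \left(-3071\right) - 775 = - \frac{150479}{16} - 775 = - \frac{162879}{16}$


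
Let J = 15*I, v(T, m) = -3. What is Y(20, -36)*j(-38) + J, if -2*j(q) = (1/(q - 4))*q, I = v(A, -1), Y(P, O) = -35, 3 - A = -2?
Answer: -175/6 ≈ -29.167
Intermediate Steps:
A = 5 (A = 3 - 1*(-2) = 3 + 2 = 5)
I = -3
J = -45 (J = 15*(-3) = -45)
j(q) = -q/(2*(-4 + q)) (j(q) = -1/(q - 4)*q/2 = -1/(-4 + q)*q/2 = -q/(2*(-4 + q)))
Y(20, -36)*j(-38) + J = -(-35)*(-38)/(-8 + 2*(-38)) - 45 = -(-35)*(-38)/(-8 - 76) - 45 = -(-35)*(-38)/(-84) - 45 = -(-35)*(-38)*(-1)/84 - 45 = -35*(-19/42) - 45 = 95/6 - 45 = -175/6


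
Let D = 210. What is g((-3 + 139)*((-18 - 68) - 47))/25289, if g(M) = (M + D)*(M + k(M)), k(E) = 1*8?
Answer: 323234240/25289 ≈ 12782.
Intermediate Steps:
k(E) = 8
g(M) = (8 + M)*(210 + M) (g(M) = (M + 210)*(M + 8) = (210 + M)*(8 + M) = (8 + M)*(210 + M))
g((-3 + 139)*((-18 - 68) - 47))/25289 = (1680 + ((-3 + 139)*((-18 - 68) - 47))² + 218*((-3 + 139)*((-18 - 68) - 47)))/25289 = (1680 + (136*(-86 - 47))² + 218*(136*(-86 - 47)))*(1/25289) = (1680 + (136*(-133))² + 218*(136*(-133)))*(1/25289) = (1680 + (-18088)² + 218*(-18088))*(1/25289) = (1680 + 327175744 - 3943184)*(1/25289) = 323234240*(1/25289) = 323234240/25289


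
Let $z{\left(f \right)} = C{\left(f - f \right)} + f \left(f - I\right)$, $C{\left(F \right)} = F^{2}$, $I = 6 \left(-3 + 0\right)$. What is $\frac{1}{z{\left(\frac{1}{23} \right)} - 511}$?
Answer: $- \frac{529}{269904} \approx -0.00196$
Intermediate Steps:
$I = -18$ ($I = 6 \left(-3\right) = -18$)
$z{\left(f \right)} = f \left(18 + f\right)$ ($z{\left(f \right)} = \left(f - f\right)^{2} + f \left(f - -18\right) = 0^{2} + f \left(f + 18\right) = 0 + f \left(18 + f\right) = f \left(18 + f\right)$)
$\frac{1}{z{\left(\frac{1}{23} \right)} - 511} = \frac{1}{\frac{18 + \frac{1}{23}}{23} - 511} = \frac{1}{\frac{1}{23} \cdot \frac{415}{23} - 511} = \frac{1}{\frac{415}{529} - 511} = \frac{1}{- \frac{269904}{529}} = - \frac{529}{269904}$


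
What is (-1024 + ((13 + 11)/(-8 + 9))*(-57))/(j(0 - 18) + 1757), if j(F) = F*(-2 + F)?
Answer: -2392/2117 ≈ -1.1299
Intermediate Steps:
(-1024 + ((13 + 11)/(-8 + 9))*(-57))/(j(0 - 18) + 1757) = (-1024 + ((13 + 11)/(-8 + 9))*(-57))/((0 - 18)*(-2 + (0 - 18)) + 1757) = (-1024 + (24/1)*(-57))/(-18*(-2 - 18) + 1757) = (-1024 + (24*1)*(-57))/(-18*(-20) + 1757) = (-1024 + 24*(-57))/(360 + 1757) = (-1024 - 1368)/2117 = -2392*1/2117 = -2392/2117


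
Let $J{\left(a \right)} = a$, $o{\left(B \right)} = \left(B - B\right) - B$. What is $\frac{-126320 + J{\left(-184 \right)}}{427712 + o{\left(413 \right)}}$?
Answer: $- \frac{42168}{142433} \approx -0.29605$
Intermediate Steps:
$o{\left(B \right)} = - B$ ($o{\left(B \right)} = 0 - B = - B$)
$\frac{-126320 + J{\left(-184 \right)}}{427712 + o{\left(413 \right)}} = \frac{-126320 - 184}{427712 - 413} = - \frac{126504}{427712 - 413} = - \frac{126504}{427299} = \left(-126504\right) \frac{1}{427299} = - \frac{42168}{142433}$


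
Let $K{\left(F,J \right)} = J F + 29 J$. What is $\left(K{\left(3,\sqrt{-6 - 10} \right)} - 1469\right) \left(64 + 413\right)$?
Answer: $-700713 + 61056 i \approx -7.0071 \cdot 10^{5} + 61056.0 i$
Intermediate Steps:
$K{\left(F,J \right)} = 29 J + F J$ ($K{\left(F,J \right)} = F J + 29 J = 29 J + F J$)
$\left(K{\left(3,\sqrt{-6 - 10} \right)} - 1469\right) \left(64 + 413\right) = \left(\sqrt{-6 - 10} \left(29 + 3\right) - 1469\right) \left(64 + 413\right) = \left(\sqrt{-16} \cdot 32 - 1469\right) 477 = \left(4 i 32 - 1469\right) 477 = \left(128 i - 1469\right) 477 = \left(-1469 + 128 i\right) 477 = -700713 + 61056 i$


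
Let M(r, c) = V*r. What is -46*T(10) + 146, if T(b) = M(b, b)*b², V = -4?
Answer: 184146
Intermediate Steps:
M(r, c) = -4*r
T(b) = -4*b³ (T(b) = (-4*b)*b² = -4*b³)
-46*T(10) + 146 = -(-184)*10³ + 146 = -(-184)*1000 + 146 = -46*(-4000) + 146 = 184000 + 146 = 184146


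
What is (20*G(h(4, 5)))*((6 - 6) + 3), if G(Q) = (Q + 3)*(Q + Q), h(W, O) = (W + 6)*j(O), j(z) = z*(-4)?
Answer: 4728000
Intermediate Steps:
j(z) = -4*z
h(W, O) = -4*O*(6 + W) (h(W, O) = (W + 6)*(-4*O) = (6 + W)*(-4*O) = -4*O*(6 + W))
G(Q) = 2*Q*(3 + Q) (G(Q) = (3 + Q)*(2*Q) = 2*Q*(3 + Q))
(20*G(h(4, 5)))*((6 - 6) + 3) = (20*(2*(-4*5*(6 + 4))*(3 - 4*5*(6 + 4))))*((6 - 6) + 3) = (20*(2*(-4*5*10)*(3 - 4*5*10)))*(0 + 3) = (20*(2*(-200)*(3 - 200)))*3 = (20*(2*(-200)*(-197)))*3 = (20*78800)*3 = 1576000*3 = 4728000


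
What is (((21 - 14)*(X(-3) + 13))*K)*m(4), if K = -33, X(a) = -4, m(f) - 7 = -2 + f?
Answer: -18711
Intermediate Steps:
m(f) = 5 + f (m(f) = 7 + (-2 + f) = 5 + f)
(((21 - 14)*(X(-3) + 13))*K)*m(4) = (((21 - 14)*(-4 + 13))*(-33))*(5 + 4) = ((7*9)*(-33))*9 = (63*(-33))*9 = -2079*9 = -18711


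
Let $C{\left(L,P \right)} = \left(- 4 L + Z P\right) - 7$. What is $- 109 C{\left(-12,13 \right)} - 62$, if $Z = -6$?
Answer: $3971$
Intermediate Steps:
$C{\left(L,P \right)} = -7 - 6 P - 4 L$ ($C{\left(L,P \right)} = \left(- 4 L - 6 P\right) - 7 = \left(- 6 P - 4 L\right) - 7 = -7 - 6 P - 4 L$)
$- 109 C{\left(-12,13 \right)} - 62 = - 109 \left(-7 - 78 - -48\right) - 62 = - 109 \left(-7 - 78 + 48\right) - 62 = \left(-109\right) \left(-37\right) - 62 = 4033 - 62 = 3971$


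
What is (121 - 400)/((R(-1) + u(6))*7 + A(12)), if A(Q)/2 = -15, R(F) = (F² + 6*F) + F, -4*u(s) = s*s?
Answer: 31/15 ≈ 2.0667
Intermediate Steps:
u(s) = -s²/4 (u(s) = -s*s/4 = -s²/4)
R(F) = F² + 7*F
A(Q) = -30 (A(Q) = 2*(-15) = -30)
(121 - 400)/((R(-1) + u(6))*7 + A(12)) = (121 - 400)/((-(7 - 1) - ¼*6²)*7 - 30) = -279/((-1*6 - ¼*36)*7 - 30) = -279/((-6 - 9)*7 - 30) = -279/(-15*7 - 30) = -279/(-105 - 30) = -279/(-135) = -279*(-1/135) = 31/15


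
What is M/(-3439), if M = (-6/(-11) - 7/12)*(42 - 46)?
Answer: -5/113487 ≈ -4.4058e-5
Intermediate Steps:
M = 5/33 (M = (-6*(-1/11) - 7*1/12)*(-4) = (6/11 - 7/12)*(-4) = -5/132*(-4) = 5/33 ≈ 0.15152)
M/(-3439) = (5/33)/(-3439) = (5/33)*(-1/3439) = -5/113487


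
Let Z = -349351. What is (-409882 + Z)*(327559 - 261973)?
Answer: -49795055538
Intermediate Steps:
(-409882 + Z)*(327559 - 261973) = (-409882 - 349351)*(327559 - 261973) = -759233*65586 = -49795055538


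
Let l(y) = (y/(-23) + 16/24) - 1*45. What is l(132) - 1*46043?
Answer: -3180422/69 ≈ -46093.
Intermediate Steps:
l(y) = -133/3 - y/23 (l(y) = (y*(-1/23) + 16*(1/24)) - 45 = (-y/23 + 2/3) - 45 = (2/3 - y/23) - 45 = -133/3 - y/23)
l(132) - 1*46043 = (-133/3 - 1/23*132) - 1*46043 = (-133/3 - 132/23) - 46043 = -3455/69 - 46043 = -3180422/69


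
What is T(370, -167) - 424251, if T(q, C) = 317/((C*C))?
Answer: -11831935822/27889 ≈ -4.2425e+5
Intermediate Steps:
T(q, C) = 317/C**2 (T(q, C) = 317/(C**2) = 317/C**2)
T(370, -167) - 424251 = 317/(-167)**2 - 424251 = 317*(1/27889) - 424251 = 317/27889 - 424251 = -11831935822/27889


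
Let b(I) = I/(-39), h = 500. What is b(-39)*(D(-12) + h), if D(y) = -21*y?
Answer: 752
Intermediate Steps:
b(I) = -I/39 (b(I) = I*(-1/39) = -I/39)
b(-39)*(D(-12) + h) = (-1/39*(-39))*(-21*(-12) + 500) = 1*(252 + 500) = 1*752 = 752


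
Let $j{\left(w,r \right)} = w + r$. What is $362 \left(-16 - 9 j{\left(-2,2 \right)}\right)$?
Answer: $-5792$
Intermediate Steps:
$j{\left(w,r \right)} = r + w$
$362 \left(-16 - 9 j{\left(-2,2 \right)}\right) = 362 \left(-16 - 9 \left(2 - 2\right)\right) = 362 \left(-16 - 0\right) = 362 \left(-16 + 0\right) = 362 \left(-16\right) = -5792$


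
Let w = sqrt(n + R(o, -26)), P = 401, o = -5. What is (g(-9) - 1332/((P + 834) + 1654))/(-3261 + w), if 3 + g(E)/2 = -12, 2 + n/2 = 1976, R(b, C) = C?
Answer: 10628686/1137431293 + 9778*sqrt(3922)/3412293879 ≈ 0.0095239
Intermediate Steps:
n = 3948 (n = -4 + 2*1976 = -4 + 3952 = 3948)
g(E) = -30 (g(E) = -6 + 2*(-12) = -6 - 24 = -30)
w = sqrt(3922) (w = sqrt(3948 - 26) = sqrt(3922) ≈ 62.626)
(g(-9) - 1332/((P + 834) + 1654))/(-3261 + w) = (-30 - 1332/((401 + 834) + 1654))/(-3261 + sqrt(3922)) = (-30 - 1332/(1235 + 1654))/(-3261 + sqrt(3922)) = (-30 - 1332/2889)/(-3261 + sqrt(3922)) = (-30 - 1332*1/2889)/(-3261 + sqrt(3922)) = (-30 - 148/321)/(-3261 + sqrt(3922)) = -9778/(321*(-3261 + sqrt(3922)))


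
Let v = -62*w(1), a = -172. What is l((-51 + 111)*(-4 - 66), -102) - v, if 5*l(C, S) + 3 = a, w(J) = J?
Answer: 27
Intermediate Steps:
l(C, S) = -35 (l(C, S) = -⅗ + (⅕)*(-172) = -⅗ - 172/5 = -35)
v = -62 (v = -62*1 = -62)
l((-51 + 111)*(-4 - 66), -102) - v = -35 - 1*(-62) = -35 + 62 = 27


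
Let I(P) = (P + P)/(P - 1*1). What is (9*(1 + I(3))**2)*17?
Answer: 2448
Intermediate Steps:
I(P) = 2*P/(-1 + P) (I(P) = (2*P)/(P - 1) = (2*P)/(-1 + P) = 2*P/(-1 + P))
(9*(1 + I(3))**2)*17 = (9*(1 + 2*3/(-1 + 3))**2)*17 = (9*(1 + 2*3/2)**2)*17 = (9*(1 + 2*3*(1/2))**2)*17 = (9*(1 + 3)**2)*17 = (9*4**2)*17 = (9*16)*17 = 144*17 = 2448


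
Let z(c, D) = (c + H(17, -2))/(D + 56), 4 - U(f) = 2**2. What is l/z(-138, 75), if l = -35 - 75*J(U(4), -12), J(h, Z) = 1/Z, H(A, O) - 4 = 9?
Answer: 3013/100 ≈ 30.130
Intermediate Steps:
U(f) = 0 (U(f) = 4 - 1*2**2 = 4 - 1*4 = 4 - 4 = 0)
H(A, O) = 13 (H(A, O) = 4 + 9 = 13)
z(c, D) = (13 + c)/(56 + D) (z(c, D) = (c + 13)/(D + 56) = (13 + c)/(56 + D))
l = -115/4 (l = -35 - 75/(-12) = -35 - 75*(-1/12) = -35 + 25/4 = -115/4 ≈ -28.750)
l/z(-138, 75) = -115*(56 + 75)/(13 - 138)/4 = -115/(4*(-125/131)) = -115/4*(-131/125) = 3013/100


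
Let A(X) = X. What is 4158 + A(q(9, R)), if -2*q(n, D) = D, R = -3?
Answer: 8319/2 ≈ 4159.5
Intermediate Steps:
q(n, D) = -D/2
4158 + A(q(9, R)) = 4158 - 1/2*(-3) = 4158 + 3/2 = 8319/2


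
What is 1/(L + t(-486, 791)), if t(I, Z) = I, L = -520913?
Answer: -1/521399 ≈ -1.9179e-6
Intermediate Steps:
1/(L + t(-486, 791)) = 1/(-520913 - 486) = 1/(-521399) = -1/521399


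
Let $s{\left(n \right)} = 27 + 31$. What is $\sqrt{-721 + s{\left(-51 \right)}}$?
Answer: $i \sqrt{663} \approx 25.749 i$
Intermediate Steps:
$s{\left(n \right)} = 58$
$\sqrt{-721 + s{\left(-51 \right)}} = \sqrt{-721 + 58} = \sqrt{-663} = i \sqrt{663}$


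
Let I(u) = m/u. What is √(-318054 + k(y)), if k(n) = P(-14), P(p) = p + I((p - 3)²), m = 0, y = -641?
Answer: 2*I*√79517 ≈ 563.98*I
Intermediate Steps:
I(u) = 0 (I(u) = 0/u = 0)
P(p) = p (P(p) = p + 0 = p)
k(n) = -14
√(-318054 + k(y)) = √(-318054 - 14) = √(-318068) = 2*I*√79517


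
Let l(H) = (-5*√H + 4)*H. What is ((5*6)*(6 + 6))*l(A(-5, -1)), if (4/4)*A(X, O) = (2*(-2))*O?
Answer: -8640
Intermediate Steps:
A(X, O) = -4*O (A(X, O) = (2*(-2))*O = -4*O)
l(H) = H*(4 - 5*√H) (l(H) = (4 - 5*√H)*H = H*(4 - 5*√H))
((5*6)*(6 + 6))*l(A(-5, -1)) = ((5*6)*(6 + 6))*(-5*(-4*(-1))^(3/2) + 4*(-4*(-1))) = (30*12)*(-5*4^(3/2) + 4*4) = 360*(-5*8 + 16) = 360*(-40 + 16) = 360*(-24) = -8640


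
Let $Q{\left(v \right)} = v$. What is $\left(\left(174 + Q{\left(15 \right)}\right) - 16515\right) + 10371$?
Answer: $-5955$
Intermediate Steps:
$\left(\left(174 + Q{\left(15 \right)}\right) - 16515\right) + 10371 = \left(\left(174 + 15\right) - 16515\right) + 10371 = \left(189 - 16515\right) + 10371 = -16326 + 10371 = -5955$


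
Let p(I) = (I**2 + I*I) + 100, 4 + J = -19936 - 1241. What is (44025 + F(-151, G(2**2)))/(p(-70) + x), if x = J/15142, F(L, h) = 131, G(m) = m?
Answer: 668610152/149884619 ≈ 4.4608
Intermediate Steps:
J = -21181 (J = -4 + (-19936 - 1241) = -4 - 21177 = -21181)
x = -21181/15142 ≈ -1.3988
p(I) = 100 + 2*I**2 (p(I) = (I**2 + I**2) + 100 = 2*I**2 + 100 = 100 + 2*I**2)
(44025 + F(-151, G(2**2)))/(p(-70) + x) = (44025 + 131)/((100 + 2*(-70)**2) - 21181/15142) = 44156/((100 + 2*4900) - 21181/15142) = 44156/((100 + 9800) - 21181/15142) = 44156/(9900 - 21181/15142) = 44156/(149884619/15142) = 44156*(15142/149884619) = 668610152/149884619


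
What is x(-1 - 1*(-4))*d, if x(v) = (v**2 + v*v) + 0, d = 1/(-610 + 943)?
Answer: 2/37 ≈ 0.054054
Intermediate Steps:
d = 1/333 ≈ 0.0030030
x(v) = 2*v**2 (x(v) = (v**2 + v**2) + 0 = 2*v**2 + 0 = 2*v**2)
x(-1 - 1*(-4))*d = (2*(-1 - 1*(-4))**2)*(1/333) = (2*(-1 + 4)**2)*(1/333) = (2*3**2)*(1/333) = (2*9)*(1/333) = 18*(1/333) = 2/37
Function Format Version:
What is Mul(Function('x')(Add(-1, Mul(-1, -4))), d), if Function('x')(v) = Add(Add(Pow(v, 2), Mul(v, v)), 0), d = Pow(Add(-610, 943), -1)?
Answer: Rational(2, 37) ≈ 0.054054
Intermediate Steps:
d = Rational(1, 333) (d = Pow(333, -1) = Rational(1, 333) ≈ 0.0030030)
Function('x')(v) = Mul(2, Pow(v, 2)) (Function('x')(v) = Add(Add(Pow(v, 2), Pow(v, 2)), 0) = Add(Mul(2, Pow(v, 2)), 0) = Mul(2, Pow(v, 2)))
Mul(Function('x')(Add(-1, Mul(-1, -4))), d) = Mul(Mul(2, Pow(Add(-1, Mul(-1, -4)), 2)), Rational(1, 333)) = Mul(Mul(2, Pow(Add(-1, 4), 2)), Rational(1, 333)) = Mul(Mul(2, Pow(3, 2)), Rational(1, 333)) = Mul(Mul(2, 9), Rational(1, 333)) = Mul(18, Rational(1, 333)) = Rational(2, 37)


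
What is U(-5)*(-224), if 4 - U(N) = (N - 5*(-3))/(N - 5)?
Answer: -1120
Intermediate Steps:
U(N) = 4 - (15 + N)/(-5 + N) (U(N) = 4 - (N - 5*(-3))/(N - 5) = 4 - (N + 15)/(-5 + N) = 4 - (15 + N)/(-5 + N))
U(-5)*(-224) = ((-35 + 3*(-5))/(-5 - 5))*(-224) = ((-35 - 15)/(-10))*(-224) = -⅒*(-50)*(-224) = 5*(-224) = -1120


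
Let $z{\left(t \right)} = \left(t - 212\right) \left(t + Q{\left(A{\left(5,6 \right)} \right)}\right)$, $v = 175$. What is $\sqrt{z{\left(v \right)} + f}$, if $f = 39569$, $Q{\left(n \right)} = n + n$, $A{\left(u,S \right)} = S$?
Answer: $5 \sqrt{1306} \approx 180.69$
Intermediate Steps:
$Q{\left(n \right)} = 2 n$
$z{\left(t \right)} = \left(-212 + t\right) \left(12 + t\right)$ ($z{\left(t \right)} = \left(t - 212\right) \left(t + 2 \cdot 6\right) = \left(-212 + t\right) \left(t + 12\right) = \left(-212 + t\right) \left(12 + t\right)$)
$\sqrt{z{\left(v \right)} + f} = \sqrt{\left(-2544 + 175^{2} - 35000\right) + 39569} = \sqrt{\left(-2544 + 30625 - 35000\right) + 39569} = \sqrt{-6919 + 39569} = \sqrt{32650} = 5 \sqrt{1306}$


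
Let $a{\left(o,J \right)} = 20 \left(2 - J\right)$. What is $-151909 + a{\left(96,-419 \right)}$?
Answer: $-143489$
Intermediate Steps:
$a{\left(o,J \right)} = 40 - 20 J$
$-151909 + a{\left(96,-419 \right)} = -151909 + \left(40 - -8380\right) = -151909 + \left(40 + 8380\right) = -151909 + 8420 = -143489$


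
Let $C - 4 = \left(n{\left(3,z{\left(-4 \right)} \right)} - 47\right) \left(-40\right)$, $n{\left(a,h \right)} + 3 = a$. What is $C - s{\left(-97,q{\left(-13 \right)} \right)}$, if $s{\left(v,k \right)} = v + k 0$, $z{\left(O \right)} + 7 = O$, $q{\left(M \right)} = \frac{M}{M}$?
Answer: $1981$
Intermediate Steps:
$q{\left(M \right)} = 1$
$z{\left(O \right)} = -7 + O$
$n{\left(a,h \right)} = -3 + a$
$s{\left(v,k \right)} = v$ ($s{\left(v,k \right)} = v + 0 = v$)
$C = 1884$ ($C = 4 + \left(\left(-3 + 3\right) - 47\right) \left(-40\right) = 4 + \left(0 - 47\right) \left(-40\right) = 4 - -1880 = 4 + 1880 = 1884$)
$C - s{\left(-97,q{\left(-13 \right)} \right)} = 1884 - -97 = 1884 + 97 = 1981$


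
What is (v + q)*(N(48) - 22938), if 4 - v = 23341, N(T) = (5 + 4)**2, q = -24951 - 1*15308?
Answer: 1453613772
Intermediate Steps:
q = -40259 (q = -24951 - 15308 = -40259)
N(T) = 81 (N(T) = 9**2 = 81)
v = -23337 (v = 4 - 1*23341 = 4 - 23341 = -23337)
(v + q)*(N(48) - 22938) = (-23337 - 40259)*(81 - 22938) = -63596*(-22857) = 1453613772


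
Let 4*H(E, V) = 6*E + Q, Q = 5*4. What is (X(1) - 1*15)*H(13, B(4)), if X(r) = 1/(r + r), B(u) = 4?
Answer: -1421/4 ≈ -355.25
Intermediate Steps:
Q = 20
H(E, V) = 5 + 3*E/2 (H(E, V) = (6*E + 20)/4 = (20 + 6*E)/4 = 5 + 3*E/2)
X(r) = 1/(2*r)
(X(1) - 1*15)*H(13, B(4)) = ((1/2)/1 - 1*15)*(5 + (3/2)*13) = ((1/2)*1 - 15)*(5 + 39/2) = (1/2 - 15)*(49/2) = -29/2*49/2 = -1421/4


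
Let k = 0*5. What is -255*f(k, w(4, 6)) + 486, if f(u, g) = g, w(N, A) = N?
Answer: -534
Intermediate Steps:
k = 0
-255*f(k, w(4, 6)) + 486 = -255*4 + 486 = -1020 + 486 = -534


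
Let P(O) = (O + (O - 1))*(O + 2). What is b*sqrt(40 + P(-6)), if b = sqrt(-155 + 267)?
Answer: 8*sqrt(161) ≈ 101.51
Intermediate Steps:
P(O) = (-1 + 2*O)*(2 + O) (P(O) = (O + (-1 + O))*(2 + O) = (-1 + 2*O)*(2 + O))
b = 4*sqrt(7) (b = sqrt(112) = 4*sqrt(7) ≈ 10.583)
b*sqrt(40 + P(-6)) = (4*sqrt(7))*sqrt(40 + (-2 + 2*(-6)**2 + 3*(-6))) = (4*sqrt(7))*sqrt(40 + (-2 + 2*36 - 18)) = (4*sqrt(7))*sqrt(40 + (-2 + 72 - 18)) = (4*sqrt(7))*sqrt(40 + 52) = (4*sqrt(7))*sqrt(92) = (4*sqrt(7))*(2*sqrt(23)) = 8*sqrt(161)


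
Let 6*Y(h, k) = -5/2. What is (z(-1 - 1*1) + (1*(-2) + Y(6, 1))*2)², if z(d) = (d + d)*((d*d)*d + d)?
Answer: 44521/36 ≈ 1236.7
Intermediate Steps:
Y(h, k) = -5/12 (Y(h, k) = (-5/2)/6 = (-5*½)/6 = (⅙)*(-5/2) = -5/12)
z(d) = 2*d*(d + d³) (z(d) = (2*d)*(d²*d + d) = (2*d)*(d³ + d) = (2*d)*(d + d³) = 2*d*(d + d³))
(z(-1 - 1*1) + (1*(-2) + Y(6, 1))*2)² = (2*(-1 - 1*1)²*(1 + (-1 - 1*1)²) + (1*(-2) - 5/12)*2)² = (2*(-1 - 1)²*(1 + (-1 - 1)²) + (-2 - 5/12)*2)² = (2*(-2)²*(1 + (-2)²) - 29/12*2)² = (2*4*(1 + 4) - 29/6)² = (2*4*5 - 29/6)² = (40 - 29/6)² = (211/6)² = 44521/36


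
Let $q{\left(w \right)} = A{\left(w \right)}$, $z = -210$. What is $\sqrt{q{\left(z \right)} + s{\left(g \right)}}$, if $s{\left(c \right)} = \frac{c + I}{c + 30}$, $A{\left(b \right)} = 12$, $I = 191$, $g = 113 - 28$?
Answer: $\frac{6 \sqrt{10}}{5} \approx 3.7947$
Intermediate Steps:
$g = 85$ ($g = 113 - 28 = 85$)
$q{\left(w \right)} = 12$
$s{\left(c \right)} = \frac{191 + c}{30 + c}$ ($s{\left(c \right)} = \frac{c + 191}{c + 30} = \frac{191 + c}{30 + c}$)
$\sqrt{q{\left(z \right)} + s{\left(g \right)}} = \sqrt{12 + \frac{191 + 85}{30 + 85}} = \sqrt{12 + \frac{1}{115} \cdot 276} = \sqrt{12 + \frac{12}{5}} = \sqrt{\frac{72}{5}} = \frac{6 \sqrt{10}}{5}$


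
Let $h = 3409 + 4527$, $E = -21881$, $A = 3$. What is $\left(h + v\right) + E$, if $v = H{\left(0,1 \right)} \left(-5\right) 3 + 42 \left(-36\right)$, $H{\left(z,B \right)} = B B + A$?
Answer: $-15517$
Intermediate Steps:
$H{\left(z,B \right)} = 3 + B^{2}$ ($H{\left(z,B \right)} = B B + 3 = B^{2} + 3 = 3 + B^{2}$)
$v = -1572$ ($v = \left(3 + 1^{2}\right) \left(-5\right) 3 + 42 \left(-36\right) = \left(3 + 1\right) \left(-5\right) 3 - 1512 = 4 \left(-5\right) 3 - 1512 = \left(-20\right) 3 - 1512 = -60 - 1512 = -1572$)
$h = 7936$
$\left(h + v\right) + E = \left(7936 - 1572\right) - 21881 = 6364 - 21881 = -15517$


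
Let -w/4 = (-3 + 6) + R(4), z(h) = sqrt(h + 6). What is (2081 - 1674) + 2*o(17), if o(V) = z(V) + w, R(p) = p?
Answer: 351 + 2*sqrt(23) ≈ 360.59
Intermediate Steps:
z(h) = sqrt(6 + h)
w = -28 (w = -4*((-3 + 6) + 4) = -4*(3 + 4) = -4*7 = -28)
o(V) = -28 + sqrt(6 + V) (o(V) = sqrt(6 + V) - 28 = -28 + sqrt(6 + V))
(2081 - 1674) + 2*o(17) = (2081 - 1674) + 2*(-28 + sqrt(6 + 17)) = 407 + 2*(-28 + sqrt(23)) = 407 + (-56 + 2*sqrt(23)) = 351 + 2*sqrt(23)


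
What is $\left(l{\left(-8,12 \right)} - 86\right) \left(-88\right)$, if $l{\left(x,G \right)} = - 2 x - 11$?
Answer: $7128$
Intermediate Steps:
$l{\left(x,G \right)} = -11 - 2 x$
$\left(l{\left(-8,12 \right)} - 86\right) \left(-88\right) = \left(\left(-11 - -16\right) - 86\right) \left(-88\right) = \left(\left(-11 + 16\right) - 86\right) \left(-88\right) = \left(5 - 86\right) \left(-88\right) = \left(-81\right) \left(-88\right) = 7128$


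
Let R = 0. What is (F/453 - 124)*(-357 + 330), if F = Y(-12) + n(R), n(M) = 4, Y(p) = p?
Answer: 505620/151 ≈ 3348.5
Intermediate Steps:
F = -8 (F = -12 + 4 = -8)
(F/453 - 124)*(-357 + 330) = (-8/453 - 124)*(-357 + 330) = (-8*1/453 - 124)*(-27) = (-8/453 - 124)*(-27) = -56180/453*(-27) = 505620/151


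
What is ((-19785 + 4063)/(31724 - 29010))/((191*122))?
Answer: -7861/31620814 ≈ -0.00024860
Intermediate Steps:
((-19785 + 4063)/(31724 - 29010))/((191*122)) = -15722/2714/23302 = -15722*1/2714*(1/23302) = -7861/1357*1/23302 = -7861/31620814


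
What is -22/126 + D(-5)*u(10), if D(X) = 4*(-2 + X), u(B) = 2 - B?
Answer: 14101/63 ≈ 223.83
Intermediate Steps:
D(X) = -8 + 4*X
-22/126 + D(-5)*u(10) = -22/126 + (-8 + 4*(-5))*(2 - 1*10) = -22*1/126 + (-8 - 20)*(2 - 10) = -11/63 - 28*(-8) = -11/63 + 224 = 14101/63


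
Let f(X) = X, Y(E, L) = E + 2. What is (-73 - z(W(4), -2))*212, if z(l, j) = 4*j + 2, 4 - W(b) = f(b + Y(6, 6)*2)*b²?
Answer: -14204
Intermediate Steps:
Y(E, L) = 2 + E
W(b) = 4 - b²*(16 + b) (W(b) = 4 - (b + (2 + 6)*2)*b² = 4 - (b + 8*2)*b² = 4 - (b + 16)*b² = 4 - (16 + b)*b² = 4 - b²*(16 + b))
z(l, j) = 2 + 4*j
(-73 - z(W(4), -2))*212 = (-73 - (2 + 4*(-2)))*212 = (-73 - (2 - 8))*212 = (-73 - 1*(-6))*212 = (-73 + 6)*212 = -67*212 = -14204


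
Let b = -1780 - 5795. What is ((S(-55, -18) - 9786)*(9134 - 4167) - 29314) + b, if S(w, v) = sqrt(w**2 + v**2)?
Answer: -48643951 + 4967*sqrt(3349) ≈ -4.8356e+7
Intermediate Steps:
b = -7575
S(w, v) = sqrt(v**2 + w**2)
((S(-55, -18) - 9786)*(9134 - 4167) - 29314) + b = ((sqrt((-18)**2 + (-55)**2) - 9786)*(9134 - 4167) - 29314) - 7575 = ((sqrt(324 + 3025) - 9786)*4967 - 29314) - 7575 = ((sqrt(3349) - 9786)*4967 - 29314) - 7575 = ((-9786 + sqrt(3349))*4967 - 29314) - 7575 = ((-48607062 + 4967*sqrt(3349)) - 29314) - 7575 = (-48636376 + 4967*sqrt(3349)) - 7575 = -48643951 + 4967*sqrt(3349)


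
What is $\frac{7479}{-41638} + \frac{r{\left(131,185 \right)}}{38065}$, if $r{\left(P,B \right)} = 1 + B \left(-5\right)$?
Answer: $- \frac{323161647}{1584950470} \approx -0.20389$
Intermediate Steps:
$r{\left(P,B \right)} = 1 - 5 B$
$\frac{7479}{-41638} + \frac{r{\left(131,185 \right)}}{38065} = \frac{7479}{-41638} + \frac{1 - 925}{38065} = 7479 \left(- \frac{1}{41638}\right) + \left(1 - 925\right) \frac{1}{38065} = - \frac{7479}{41638} - \frac{924}{38065} = - \frac{323161647}{1584950470}$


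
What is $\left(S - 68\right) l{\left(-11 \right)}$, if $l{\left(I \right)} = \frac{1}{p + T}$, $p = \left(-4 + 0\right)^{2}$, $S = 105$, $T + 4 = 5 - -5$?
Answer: $\frac{37}{22} \approx 1.6818$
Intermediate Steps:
$T = 6$ ($T = -4 + \left(5 - -5\right) = -4 + \left(5 + 5\right) = -4 + 10 = 6$)
$p = 16$ ($p = \left(-4\right)^{2} = 16$)
$l{\left(I \right)} = \frac{1}{22}$ ($l{\left(I \right)} = \frac{1}{16 + 6} = \frac{1}{22}$)
$\left(S - 68\right) l{\left(-11 \right)} = \left(105 - 68\right) \frac{1}{22} = 37 \cdot \frac{1}{22} = \frac{37}{22}$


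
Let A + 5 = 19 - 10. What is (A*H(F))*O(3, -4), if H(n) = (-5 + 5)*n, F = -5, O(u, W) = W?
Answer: 0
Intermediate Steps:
A = 4 (A = -5 + (19 - 10) = -5 + 9 = 4)
H(n) = 0 (H(n) = 0*n = 0)
(A*H(F))*O(3, -4) = (4*0)*(-4) = 0*(-4) = 0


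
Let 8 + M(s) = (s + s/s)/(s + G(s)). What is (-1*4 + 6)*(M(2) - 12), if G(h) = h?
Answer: -77/2 ≈ -38.500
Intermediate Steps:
M(s) = -8 + (1 + s)/(2*s) (M(s) = -8 + (s + s/s)/(s + s) = -8 + (s + 1)/((2*s)) = -8 + (1 + s)*(1/(2*s)) = -8 + (1 + s)/(2*s))
(-1*4 + 6)*(M(2) - 12) = (-1*4 + 6)*((1/2)*(1 - 15*2)/2 - 12) = (-4 + 6)*((1/2)*(1/2)*(1 - 30) - 12) = 2*((1/2)*(1/2)*(-29) - 12) = 2*(-29/4 - 12) = 2*(-77/4) = -77/2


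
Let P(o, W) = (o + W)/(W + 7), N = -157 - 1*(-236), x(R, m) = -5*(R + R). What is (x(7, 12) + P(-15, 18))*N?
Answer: -138013/25 ≈ -5520.5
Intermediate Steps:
x(R, m) = -10*R
N = 79 (N = -157 + 236 = 79)
P(o, W) = (W + o)/(7 + W)
(x(7, 12) + P(-15, 18))*N = (-10*7 + (18 - 15)/(7 + 18))*79 = (-70 + 3/25)*79 = -1747/25*79 = -138013/25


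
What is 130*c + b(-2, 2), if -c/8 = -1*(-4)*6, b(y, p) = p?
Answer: -24958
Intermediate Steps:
c = -192 (c = -8*(-1*(-4))*6 = -32*6 = -8*24 = -192)
130*c + b(-2, 2) = 130*(-192) + 2 = -24960 + 2 = -24958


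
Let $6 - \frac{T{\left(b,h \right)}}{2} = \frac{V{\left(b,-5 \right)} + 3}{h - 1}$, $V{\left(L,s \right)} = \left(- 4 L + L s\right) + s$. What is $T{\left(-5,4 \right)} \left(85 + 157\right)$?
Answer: $- \frac{12100}{3} \approx -4033.3$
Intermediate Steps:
$V{\left(L,s \right)} = s - 4 L + L s$
$T{\left(b,h \right)} = 12 - \frac{2 \left(-2 - 9 b\right)}{-1 + h}$ ($T{\left(b,h \right)} = 12 - 2 \frac{\left(-5 - 4 b + b \left(-5\right)\right) + 3}{h - 1} = 12 - 2 \frac{\left(-5 - 4 b - 5 b\right) + 3}{-1 + h} = 12 - 2 \frac{\left(-5 - 9 b\right) + 3}{-1 + h} = 12 - 2 \frac{-2 - 9 b}{-1 + h} = 12 - \frac{2 \left(-2 - 9 b\right)}{-1 + h}$)
$T{\left(-5,4 \right)} \left(85 + 157\right) = \frac{2 \left(-4 + 6 \cdot 4 + 9 \left(-5\right)\right)}{-1 + 4} \left(85 + 157\right) = \frac{2 \left(-4 + 24 - 45\right)}{3} \cdot 242 = 2 \cdot \frac{1}{3} \left(-25\right) 242 = \left(- \frac{50}{3}\right) 242 = - \frac{12100}{3}$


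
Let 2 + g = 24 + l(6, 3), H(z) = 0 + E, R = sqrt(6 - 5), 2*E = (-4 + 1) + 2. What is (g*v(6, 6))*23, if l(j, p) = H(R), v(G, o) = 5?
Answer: 4945/2 ≈ 2472.5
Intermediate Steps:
E = -1/2 (E = ((-4 + 1) + 2)/2 = (-3 + 2)/2 = (1/2)*(-1) = -1/2 ≈ -0.50000)
R = 1 (R = sqrt(1) = 1)
H(z) = -1/2 (H(z) = 0 - 1/2 = -1/2)
l(j, p) = -1/2
g = 43/2 (g = -2 + (24 - 1/2) = -2 + 47/2 = 43/2 ≈ 21.500)
(g*v(6, 6))*23 = ((43/2)*5)*23 = (215/2)*23 = 4945/2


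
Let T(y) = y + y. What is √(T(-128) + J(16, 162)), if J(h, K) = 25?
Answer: I*√231 ≈ 15.199*I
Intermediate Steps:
T(y) = 2*y
√(T(-128) + J(16, 162)) = √(2*(-128) + 25) = √(-256 + 25) = √(-231) = I*√231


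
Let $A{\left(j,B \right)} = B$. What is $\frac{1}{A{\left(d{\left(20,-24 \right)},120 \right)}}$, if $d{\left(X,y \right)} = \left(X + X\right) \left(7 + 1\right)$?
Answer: $\frac{1}{120} \approx 0.0083333$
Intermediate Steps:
$d{\left(X,y \right)} = 16 X$ ($d{\left(X,y \right)} = 2 X 8 = 16 X$)
$\frac{1}{A{\left(d{\left(20,-24 \right)},120 \right)}} = \frac{1}{120}$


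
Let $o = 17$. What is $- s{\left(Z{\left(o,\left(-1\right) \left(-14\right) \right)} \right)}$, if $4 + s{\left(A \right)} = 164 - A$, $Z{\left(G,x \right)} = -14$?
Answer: $-174$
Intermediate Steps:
$s{\left(A \right)} = 160 - A$ ($s{\left(A \right)} = -4 - \left(-164 + A\right) = 160 - A$)
$- s{\left(Z{\left(o,\left(-1\right) \left(-14\right) \right)} \right)} = - (160 - -14) = - (160 + 14) = \left(-1\right) 174 = -174$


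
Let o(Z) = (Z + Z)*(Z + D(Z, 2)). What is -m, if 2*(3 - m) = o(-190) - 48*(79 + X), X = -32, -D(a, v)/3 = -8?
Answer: 30409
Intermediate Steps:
D(a, v) = 24 (D(a, v) = -3*(-8) = 24)
o(Z) = 2*Z*(24 + Z) (o(Z) = (Z + Z)*(Z + 24) = (2*Z)*(24 + Z) = 2*Z*(24 + Z))
m = -30409 (m = 3 - (2*(-190)*(24 - 190) - 48*(79 - 32))/2 = 3 - (2*(-190)*(-166) - 48*47)/2 = 3 - (63080 - 1*2256)/2 = 3 - (63080 - 2256)/2 = 3 - ½*60824 = 3 - 30412 = -30409)
-m = -1*(-30409) = 30409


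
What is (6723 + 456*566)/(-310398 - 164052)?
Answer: -88273/158150 ≈ -0.55816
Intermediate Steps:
(6723 + 456*566)/(-310398 - 164052) = (6723 + 258096)/(-474450) = 264819*(-1/474450) = -88273/158150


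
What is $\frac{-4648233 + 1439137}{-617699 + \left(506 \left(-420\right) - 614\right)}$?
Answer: $\frac{3209096}{830833} \approx 3.8625$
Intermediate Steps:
$\frac{-4648233 + 1439137}{-617699 + \left(506 \left(-420\right) - 614\right)} = - \frac{3209096}{-617699 - 213134} = - \frac{3209096}{-830833} = \left(-3209096\right) \left(- \frac{1}{830833}\right) = \frac{3209096}{830833}$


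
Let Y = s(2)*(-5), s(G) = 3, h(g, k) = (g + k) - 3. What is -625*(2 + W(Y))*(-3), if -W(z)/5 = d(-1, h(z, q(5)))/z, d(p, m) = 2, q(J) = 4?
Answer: 5000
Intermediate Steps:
h(g, k) = -3 + g + k
Y = -15 (Y = 3*(-5) = -15)
W(z) = -10/z
-625*(2 + W(Y))*(-3) = -625*(2 - 10/(-15))*(-3) = -625*(2 - 10*(-1/15))*(-3) = -625*(2 + ⅔)*(-3) = -5000*(-3)/3 = -625*(-8) = 5000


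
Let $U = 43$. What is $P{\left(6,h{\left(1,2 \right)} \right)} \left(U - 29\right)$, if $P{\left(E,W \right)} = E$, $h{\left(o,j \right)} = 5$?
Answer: $84$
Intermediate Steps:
$P{\left(6,h{\left(1,2 \right)} \right)} \left(U - 29\right) = 6 \left(43 - 29\right) = 6 \cdot 14 = 84$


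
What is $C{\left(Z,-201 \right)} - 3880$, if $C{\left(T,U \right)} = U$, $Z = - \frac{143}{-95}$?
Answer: $-4081$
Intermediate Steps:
$Z = \frac{143}{95}$ ($Z = \left(-143\right) \left(- \frac{1}{95}\right) = \frac{143}{95} \approx 1.5053$)
$C{\left(Z,-201 \right)} - 3880 = -201 - 3880 = -4081$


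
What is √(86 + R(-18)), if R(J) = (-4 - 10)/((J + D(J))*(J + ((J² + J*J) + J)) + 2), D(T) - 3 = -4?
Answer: 5*√116242561/5813 ≈ 9.2737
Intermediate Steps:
D(T) = -1 (D(T) = 3 - 4 = -1)
R(J) = -14/(2 + (-1 + J)*(2*J + 2*J²)) (R(J) = (-4 - 10)/((J - 1)*(J + ((J² + J*J) + J)) + 2) = -14/((-1 + J)*(J + ((J² + J²) + J)) + 2) = -14/((-1 + J)*(J + (2*J² + J)) + 2) = -14/((-1 + J)*(J + (J + 2*J²)) + 2) = -14/((-1 + J)*(2*J + 2*J²) + 2) = -14/(2 + (-1 + J)*(2*J + 2*J²)))
√(86 + R(-18)) = √(86 - 7/(1 + (-18)³ - 1*(-18))) = √(86 - 7/(1 - 5832 + 18)) = √(86 - 7/(-5813)) = √(86 - 7*(-1/5813)) = √(86 + 7/5813) = √(499925/5813) = 5*√116242561/5813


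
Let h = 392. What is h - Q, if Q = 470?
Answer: -78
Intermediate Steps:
h - Q = 392 - 1*470 = 392 - 470 = -78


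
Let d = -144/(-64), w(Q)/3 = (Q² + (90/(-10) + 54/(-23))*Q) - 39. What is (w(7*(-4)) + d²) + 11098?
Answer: 5259191/368 ≈ 14291.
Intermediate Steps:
w(Q) = -117 + 3*Q² - 783*Q/23 (w(Q) = 3*((Q² + (90/(-10) + 54/(-23))*Q) - 39) = 3*((Q² + (90*(-⅒) + 54*(-1/23))*Q) - 39) = 3*((Q² + (-9 - 54/23)*Q) - 39) = 3*((Q² - 261*Q/23) - 39) = 3*(-39 + Q² - 261*Q/23) = -117 + 3*Q² - 783*Q/23)
d = 9/4 (d = -144*(-1/64) = 9/4 ≈ 2.2500)
(w(7*(-4)) + d²) + 11098 = ((-117 + 3*(7*(-4))² - 5481*(-4)/23) + (9/4)²) + 11098 = ((-117 + 3*(-28)² - 783/23*(-28)) + 81/16) + 11098 = ((-117 + 3*784 + 21924/23) + 81/16) + 11098 = ((-117 + 2352 + 21924/23) + 81/16) + 11098 = (73329/23 + 81/16) + 11098 = 1175127/368 + 11098 = 5259191/368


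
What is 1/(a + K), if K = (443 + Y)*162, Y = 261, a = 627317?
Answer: 1/741365 ≈ 1.3489e-6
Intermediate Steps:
K = 114048 (K = (443 + 261)*162 = 704*162 = 114048)
1/(a + K) = 1/(627317 + 114048) = 1/741365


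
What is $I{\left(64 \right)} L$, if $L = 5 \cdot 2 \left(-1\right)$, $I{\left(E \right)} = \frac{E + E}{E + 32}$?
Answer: $- \frac{40}{3} \approx -13.333$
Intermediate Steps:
$I{\left(E \right)} = \frac{2 E}{32 + E}$
$L = -10$ ($L = 10 \left(-1\right) = -10$)
$I{\left(64 \right)} L = 2 \cdot 64 \frac{1}{32 + 64} \left(-10\right) = 2 \cdot 64 \cdot \frac{1}{96} \left(-10\right) = \frac{4}{3} \left(-10\right) = - \frac{40}{3}$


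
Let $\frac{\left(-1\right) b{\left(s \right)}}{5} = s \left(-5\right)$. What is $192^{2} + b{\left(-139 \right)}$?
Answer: $33389$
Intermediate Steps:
$b{\left(s \right)} = 25 s$ ($b{\left(s \right)} = - 5 s \left(-5\right) = - 5 \left(- 5 s\right) = 25 s$)
$192^{2} + b{\left(-139 \right)} = 192^{2} + 25 \left(-139\right) = 36864 - 3475 = 33389$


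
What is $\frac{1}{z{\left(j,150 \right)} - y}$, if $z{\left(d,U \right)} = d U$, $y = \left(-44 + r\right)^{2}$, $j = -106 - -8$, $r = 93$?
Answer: $- \frac{1}{17101} \approx -5.8476 \cdot 10^{-5}$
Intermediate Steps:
$j = -98$ ($j = -106 + 8 = -98$)
$y = 2401$ ($y = \left(-44 + 93\right)^{2} = 49^{2} = 2401$)
$z{\left(d,U \right)} = U d$
$\frac{1}{z{\left(j,150 \right)} - y} = \frac{1}{150 \left(-98\right) - 2401} = \frac{1}{-14700 - 2401} = \frac{1}{-17101} = - \frac{1}{17101}$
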